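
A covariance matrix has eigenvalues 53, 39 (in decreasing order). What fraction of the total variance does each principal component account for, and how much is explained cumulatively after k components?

Step 1 — total variance = trace(Sigma) = Σ λ_i = 53 + 39 = 92.

Step 2 — fraction explained by component i = λ_i / Σ λ:
  PC1: 53/92 = 0.5761
  PC2: 39/92 = 0.4239

Step 3 — cumulative fraction after k components = (λ_1 + ... + λ_k) / Σ λ:
  k = 1: 53/92 = 0.5761
  k = 2: (53 + 39)/92 = 92/92 = 1

Summary (fraction, with percent):

explained: PC1 0.5761 (57.61%), PC2 0.4239 (42.39%);  cumulative: 0.5761, 1


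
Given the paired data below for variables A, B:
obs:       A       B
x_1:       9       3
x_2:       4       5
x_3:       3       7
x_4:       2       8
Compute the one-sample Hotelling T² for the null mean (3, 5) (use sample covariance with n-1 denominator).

Step 1 — sample mean vector:
  mean(A) = (9 + 4 + 3 + 2) / 4 = 18/4 = 4.5
  mean(B) = (3 + 5 + 7 + 8) / 4 = 23/4 = 5.75
  x̄ = (4.5, 5.75),  deviation x̄ - mu_0 = (4.5, 5.75) - (3, 5) = (1.5, 0.75).

Step 2 — sample covariance matrix, S[i,j] = (1/(n-1)) · Σ_k (x_{k,i} - mean_i) · (x_{k,j} - mean_j), divisor n-1 = 3:
  S[A,A] = ((4.5)·(4.5) + (-0.5)·(-0.5) + (-1.5)·(-1.5) + (-2.5)·(-2.5)) / 3 = 29/3 = 9.6667
  S[A,B] = ((4.5)·(-2.75) + (-0.5)·(-0.75) + (-1.5)·(1.25) + (-2.5)·(2.25)) / 3 = -19.5/3 = -6.5
  S[B,B] = ((-2.75)·(-2.75) + (-0.75)·(-0.75) + (1.25)·(1.25) + (2.25)·(2.25)) / 3 = 14.75/3 = 4.9167
  S = [[9.6667, -6.5],
 [-6.5, 4.9167]].

Step 3 — invert S. det(S) = 9.6667·4.9167 - (-6.5)² = 5.2778.
  S^{-1} = (1/det) · [[d, -b], [-b, a]] = [[0.9316, 1.2316],
 [1.2316, 1.8316]].

Step 4 — quadratic form (x̄ - mu_0)^T · S^{-1} · (x̄ - mu_0):
  S^{-1} · (x̄ - mu_0) = (2.3211, 3.2211),
  (x̄ - mu_0)^T · [...] = (1.5)·(2.3211) + (0.75)·(3.2211) = 5.8974.

Step 5 — scale by n: T² = 4 · 5.8974 = 23.5895.

T² ≈ 23.5895


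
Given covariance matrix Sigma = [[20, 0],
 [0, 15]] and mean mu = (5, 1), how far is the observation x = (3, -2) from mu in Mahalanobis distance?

Step 1 — centre the observation: (x - mu) = (-2, -3).

Step 2 — invert Sigma. det(Sigma) = 20·15 - (0)² = 300.
  Sigma^{-1} = (1/det) · [[d, -b], [-b, a]] = [[0.05, 0],
 [0, 0.0667]].

Step 3 — form the quadratic (x - mu)^T · Sigma^{-1} · (x - mu):
  Sigma^{-1} · (x - mu) = (-0.1, -0.2).
  (x - mu)^T · [Sigma^{-1} · (x - mu)] = (-2)·(-0.1) + (-3)·(-0.2) = 0.8.

Step 4 — take square root: d = √(0.8) ≈ 0.8944.

d(x, mu) = √(0.8) ≈ 0.8944


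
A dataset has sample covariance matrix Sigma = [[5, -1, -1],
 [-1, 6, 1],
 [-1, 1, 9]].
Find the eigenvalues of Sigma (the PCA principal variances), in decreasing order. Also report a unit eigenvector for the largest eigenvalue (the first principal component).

Step 1 — characteristic polynomial p(λ) = det(λI - Sigma) = λ³ - tr·λ² + c_1·λ - det, where tr = trace, c_1 = sum of the principal 2×2 minors, det = det(Sigma):
  tr = 5 + 6 + 9 = 20,
  c_1 = (5·6 - (-1)²) + (5·9 - (-1)²) + (6·9 - (1)²) = 29 + 44 + 53 = 126,
  det = 5·(6·9 - (1)²) - (-1)·((-1)·9 - (1)·(-1)) + (-1)·((-1)·(1) - 6·(-1)) = 5·(53) - (-1)·(-8) + (-1)·(5) = 252.
  So p(λ) = λ³ - 20λ² + 126λ - 252.
Step 2 — look for an integer root (rational root theorem: any rational root is an integer divisor of 252). Testing λ = 6:
  p(6) = 216 - 720 + 756 - 252 = 0  ✓
  Dividing out (λ - 6): p(λ) = (λ - 6)(λ² - 14λ + 42).
Step 3 — remaining eigenvalues from the quadratic λ² - 14λ + 42 = 0:
  Δ = 14² - 4·42 = 196 - 168 = 28,  λ = (14 ± √28)/2 = (14 ± 5.2915)/2 ≈ 9.6458 or 4.3542.
  Sorted: λ_1 = 9.6458,  λ_2 = 6,  λ_3 = 4.3542  (check: sum = 20 = tr ✓).

Step 4 — unit eigenvector for λ_1 ≈ 9.6458: v spans the null space of (Sigma - λ_1 I), whose rows are
  r_1 = (-4.6458, -1, -1),  r_2 = (-1, -3.6458, 1),  r_3 = (-1, 1, -0.6458).
  v is orthogonal to every row, so take v ∝ r_1 × r_2 = ((-1)·(1) - (-1)·(-3.6458), (-1)·(-1) - (-4.6458)·(1), (-4.6458)·(-3.6458) - (-1)·(-1)) ≈ (-4.6458, 5.6458, 15.9373).
  Rescale (multiply by -1 so the first nonzero entry is positive): u = (4.6458, -5.6458, -15.9373).
  ||u|| = √((4.6458)² + (-5.6458)² + (-15.9373)²) = √(307.4536) ≈ 17.5344,  v_1 = u/||u|| ≈ (0.265, -0.322, -0.9089) (||v_1|| = 1).

λ_1 = 9.6458,  λ_2 = 6,  λ_3 = 4.3542;  v_1 ≈ (0.265, -0.322, -0.9089)


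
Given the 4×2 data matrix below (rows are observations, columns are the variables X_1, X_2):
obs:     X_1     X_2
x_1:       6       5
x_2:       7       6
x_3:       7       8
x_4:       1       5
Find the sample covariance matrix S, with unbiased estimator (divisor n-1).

Step 1 — column means:
  mean(X_1) = (6 + 7 + 7 + 1) / 4 = 21/4 = 5.25
  mean(X_2) = (5 + 6 + 8 + 5) / 4 = 24/4 = 6

Step 2 — sample covariance S[i,j] = (1/(n-1)) · Σ_k (x_{k,i} - mean_i) · (x_{k,j} - mean_j), with n-1 = 3.
  S[X_1,X_1] = ((0.75)·(0.75) + (1.75)·(1.75) + (1.75)·(1.75) + (-4.25)·(-4.25)) / 3 = 24.75/3 = 8.25
  S[X_1,X_2] = ((0.75)·(-1) + (1.75)·(0) + (1.75)·(2) + (-4.25)·(-1)) / 3 = 7/3 = 2.3333
  S[X_2,X_2] = ((-1)·(-1) + (0)·(0) + (2)·(2) + (-1)·(-1)) / 3 = 6/3 = 2

S is symmetric (S[j,i] = S[i,j]). Assembling:

S = [[8.25, 2.3333],
 [2.3333, 2]]


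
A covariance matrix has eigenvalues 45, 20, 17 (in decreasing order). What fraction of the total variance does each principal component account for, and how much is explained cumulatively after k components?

Step 1 — total variance = trace(Sigma) = Σ λ_i = 45 + 20 + 17 = 82.

Step 2 — fraction explained by component i = λ_i / Σ λ:
  PC1: 45/82 = 0.5488
  PC2: 20/82 = 0.2439
  PC3: 17/82 = 0.2073

Step 3 — cumulative fraction after k components = (λ_1 + ... + λ_k) / Σ λ:
  k = 1: 45/82 = 0.5488
  k = 2: (45 + 20)/82 = 65/82 = 0.7927
  k = 3: (45 + 20 + 17)/82 = 82/82 = 1

Summary (fraction, with percent):

explained: PC1 0.5488 (54.88%), PC2 0.2439 (24.39%), PC3 0.2073 (20.73%);  cumulative: 0.5488, 0.7927, 1


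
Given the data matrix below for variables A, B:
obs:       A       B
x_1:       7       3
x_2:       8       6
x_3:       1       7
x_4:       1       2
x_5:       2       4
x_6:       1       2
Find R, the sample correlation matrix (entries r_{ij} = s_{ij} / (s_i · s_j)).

Step 1 — column means:
  mean(A) = (7 + 8 + 1 + 1 + 2 + 1) / 6 = 20/6 = 3.3333
  mean(B) = (3 + 6 + 7 + 2 + 4 + 2) / 6 = 24/6 = 4

Step 2 — sample variances and covariances s[i,j] = (1/(n-1)) · Σ_k (x_{k,i} - mean_i) · (x_{k,j} - mean_j), with n-1 = 5:
  s[A,A] = ((3.6667)·(3.6667) + (4.6667)·(4.6667) + (-2.3333)·(-2.3333) + (-2.3333)·(-2.3333) + (-1.3333)·(-1.3333) + (-2.3333)·(-2.3333)) / 5 = 53.3333/5 = 10.6667
  s[A,B] = ((3.6667)·(-1) + (4.6667)·(2) + (-2.3333)·(3) + (-2.3333)·(-2) + (-1.3333)·(0) + (-2.3333)·(-2)) / 5 = 8/5 = 1.6
  s[B,B] = ((-1)·(-1) + (2)·(2) + (3)·(3) + (-2)·(-2) + (0)·(0) + (-2)·(-2)) / 5 = 22/5 = 4.4
  Sample standard deviations s_i = √(s[i,i]):
  s(A) = √(10.6667) = 3.266
  s(B) = √(4.4) = 2.0976

Step 3 — r_{ij} = s_{ij} / (s_i · s_j):
  r[A,A] = 1 (diagonal).
  r[A,B] = 1.6 / (3.266 · 2.0976) = 1.6 / 6.8508 = 0.2335
  r[B,B] = 1 (diagonal).

R is symmetric with unit diagonal. Assembling:

R = [[1, 0.2335],
 [0.2335, 1]]


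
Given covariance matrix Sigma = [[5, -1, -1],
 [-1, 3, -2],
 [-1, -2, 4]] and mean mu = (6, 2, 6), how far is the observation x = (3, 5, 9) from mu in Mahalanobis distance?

Step 1 — centre the observation: (x - mu) = (-3, 3, 3).

Step 2 — invert Sigma (cofactor / det for 3×3, or solve directly):
  Sigma^{-1} = [[0.2759, 0.2069, 0.1724],
 [0.2069, 0.6552, 0.3793],
 [0.1724, 0.3793, 0.4828]].

Step 3 — form the quadratic (x - mu)^T · Sigma^{-1} · (x - mu):
  Sigma^{-1} · (x - mu) = (0.3103, 2.4828, 2.069).
  (x - mu)^T · [Sigma^{-1} · (x - mu)] = (-3)·(0.3103) + (3)·(2.4828) + (3)·(2.069) = 12.7241.

Step 4 — take square root: d = √(12.7241) ≈ 3.5671.

d(x, mu) = √(12.7241) ≈ 3.5671


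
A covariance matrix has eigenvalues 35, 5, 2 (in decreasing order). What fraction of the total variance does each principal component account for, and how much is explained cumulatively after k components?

Step 1 — total variance = trace(Sigma) = Σ λ_i = 35 + 5 + 2 = 42.

Step 2 — fraction explained by component i = λ_i / Σ λ:
  PC1: 35/42 = 0.8333
  PC2: 5/42 = 0.119
  PC3: 2/42 = 0.0476

Step 3 — cumulative fraction after k components = (λ_1 + ... + λ_k) / Σ λ:
  k = 1: 35/42 = 0.8333
  k = 2: (35 + 5)/42 = 40/42 = 0.9524
  k = 3: (35 + 5 + 2)/42 = 42/42 = 1

Summary (fraction, with percent):

explained: PC1 0.8333 (83.33%), PC2 0.119 (11.9%), PC3 0.0476 (4.76%);  cumulative: 0.8333, 0.9524, 1


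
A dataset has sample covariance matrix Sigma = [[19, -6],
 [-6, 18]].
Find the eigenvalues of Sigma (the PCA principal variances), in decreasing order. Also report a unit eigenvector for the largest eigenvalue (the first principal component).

Step 1 — characteristic polynomial of 2×2 Sigma:
  det(Sigma - λI) = λ² - trace · λ + det = 0.
  trace = 19 + 18 = 37, det = 19·18 - (-6)² = 306.
Step 2 — discriminant:
  Δ = trace² - 4·det = 1369 - 1224 = 145.
Step 3 — eigenvalues:
  λ = (trace ± √Δ)/2 = (37 ± 12.0416)/2,
  λ_1 = 24.5208,  λ_2 = 12.4792.

Step 4 — unit eigenvector for λ_1: solve (Sigma - λ_1 I)v = 0. First row:
  (19 - 24.5208)·v_x + (-6)·v_y = 0, i.e. (-5.5208)·v_x + (-6)·v_y = 0,
  so v ∝ (b, λ_1 - a) = (-6, 5.5208); multiply by -1 so the first entry is positive: u = (6, -5.5208).
  ||u|| = √((6)² + (-5.5208)²) = √(66.4792) ≈ 8.1535,
  v_1 = u/||u|| ≈ (0.7359, -0.6771) (||v_1|| = 1).

λ_1 = 24.5208,  λ_2 = 12.4792;  v_1 ≈ (0.7359, -0.6771)


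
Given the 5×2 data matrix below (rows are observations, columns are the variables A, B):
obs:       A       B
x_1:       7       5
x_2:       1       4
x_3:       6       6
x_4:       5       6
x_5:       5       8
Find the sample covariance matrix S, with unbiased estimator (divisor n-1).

Step 1 — column means:
  mean(A) = (7 + 1 + 6 + 5 + 5) / 5 = 24/5 = 4.8
  mean(B) = (5 + 4 + 6 + 6 + 8) / 5 = 29/5 = 5.8

Step 2 — sample covariance S[i,j] = (1/(n-1)) · Σ_k (x_{k,i} - mean_i) · (x_{k,j} - mean_j), with n-1 = 4.
  S[A,A] = ((2.2)·(2.2) + (-3.8)·(-3.8) + (1.2)·(1.2) + (0.2)·(0.2) + (0.2)·(0.2)) / 4 = 20.8/4 = 5.2
  S[A,B] = ((2.2)·(-0.8) + (-3.8)·(-1.8) + (1.2)·(0.2) + (0.2)·(0.2) + (0.2)·(2.2)) / 4 = 5.8/4 = 1.45
  S[B,B] = ((-0.8)·(-0.8) + (-1.8)·(-1.8) + (0.2)·(0.2) + (0.2)·(0.2) + (2.2)·(2.2)) / 4 = 8.8/4 = 2.2

S is symmetric (S[j,i] = S[i,j]). Assembling:

S = [[5.2, 1.45],
 [1.45, 2.2]]


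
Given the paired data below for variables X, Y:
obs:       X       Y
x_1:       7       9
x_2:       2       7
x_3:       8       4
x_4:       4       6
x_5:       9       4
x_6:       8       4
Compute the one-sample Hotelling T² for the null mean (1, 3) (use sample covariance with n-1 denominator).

Step 1 — sample mean vector:
  mean(X) = (7 + 2 + 8 + 4 + 9 + 8) / 6 = 38/6 = 6.3333
  mean(Y) = (9 + 7 + 4 + 6 + 4 + 4) / 6 = 34/6 = 5.6667
  x̄ = (6.3333, 5.6667),  deviation x̄ - mu_0 = (6.3333, 5.6667) - (1, 3) = (5.3333, 2.6667).

Step 2 — sample covariance matrix, S[i,j] = (1/(n-1)) · Σ_k (x_{k,i} - mean_i) · (x_{k,j} - mean_j), divisor n-1 = 5:
  S[X,X] = ((0.6667)·(0.6667) + (-4.3333)·(-4.3333) + (1.6667)·(1.6667) + (-2.3333)·(-2.3333) + (2.6667)·(2.6667) + (1.6667)·(1.6667)) / 5 = 37.3333/5 = 7.4667
  S[X,Y] = ((0.6667)·(3.3333) + (-4.3333)·(1.3333) + (1.6667)·(-1.6667) + (-2.3333)·(0.3333) + (2.6667)·(-1.6667) + (1.6667)·(-1.6667)) / 5 = -14.3333/5 = -2.8667
  S[Y,Y] = ((3.3333)·(3.3333) + (1.3333)·(1.3333) + (-1.6667)·(-1.6667) + (0.3333)·(0.3333) + (-1.6667)·(-1.6667) + (-1.6667)·(-1.6667)) / 5 = 21.3333/5 = 4.2667
  S = [[7.4667, -2.8667],
 [-2.8667, 4.2667]].

Step 3 — invert S. det(S) = 7.4667·4.2667 - (-2.8667)² = 23.64.
  S^{-1} = (1/det) · [[d, -b], [-b, a]] = [[0.1805, 0.1213],
 [0.1213, 0.3158]].

Step 4 — quadratic form (x̄ - mu_0)^T · S^{-1} · (x̄ - mu_0):
  S^{-1} · (x̄ - mu_0) = (1.286, 1.489),
  (x̄ - mu_0)^T · [...] = (5.3333)·(1.286) + (2.6667)·(1.489) = 10.8291.

Step 5 — scale by n: T² = 6 · 10.8291 = 64.9746.

T² ≈ 64.9746


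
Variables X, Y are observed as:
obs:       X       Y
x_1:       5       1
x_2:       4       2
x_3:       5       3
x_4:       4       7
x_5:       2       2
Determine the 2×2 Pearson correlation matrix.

Step 1 — column means:
  mean(X) = (5 + 4 + 5 + 4 + 2) / 5 = 20/5 = 4
  mean(Y) = (1 + 2 + 3 + 7 + 2) / 5 = 15/5 = 3

Step 2 — sample variances and covariances s[i,j] = (1/(n-1)) · Σ_k (x_{k,i} - mean_i) · (x_{k,j} - mean_j), with n-1 = 4:
  s[X,X] = ((1)·(1) + (0)·(0) + (1)·(1) + (0)·(0) + (-2)·(-2)) / 4 = 6/4 = 1.5
  s[X,Y] = ((1)·(-2) + (0)·(-1) + (1)·(0) + (0)·(4) + (-2)·(-1)) / 4 = 0/4 = 0
  s[Y,Y] = ((-2)·(-2) + (-1)·(-1) + (0)·(0) + (4)·(4) + (-1)·(-1)) / 4 = 22/4 = 5.5
  Sample standard deviations s_i = √(s[i,i]):
  s(X) = √(1.5) = 1.2247
  s(Y) = √(5.5) = 2.3452

Step 3 — r_{ij} = s_{ij} / (s_i · s_j):
  r[X,X] = 1 (diagonal).
  r[X,Y] = 0 / (1.2247 · 2.3452) = 0 / 2.8723 = 0
  r[Y,Y] = 1 (diagonal).

R is symmetric with unit diagonal. Assembling:

R = [[1, 0],
 [0, 1]]


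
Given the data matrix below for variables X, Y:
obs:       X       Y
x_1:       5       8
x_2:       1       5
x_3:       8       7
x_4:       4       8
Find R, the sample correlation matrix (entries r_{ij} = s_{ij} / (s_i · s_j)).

Step 1 — column means:
  mean(X) = (5 + 1 + 8 + 4) / 4 = 18/4 = 4.5
  mean(Y) = (8 + 5 + 7 + 8) / 4 = 28/4 = 7

Step 2 — sample variances and covariances s[i,j] = (1/(n-1)) · Σ_k (x_{k,i} - mean_i) · (x_{k,j} - mean_j), with n-1 = 3:
  s[X,X] = ((0.5)·(0.5) + (-3.5)·(-3.5) + (3.5)·(3.5) + (-0.5)·(-0.5)) / 3 = 25/3 = 8.3333
  s[X,Y] = ((0.5)·(1) + (-3.5)·(-2) + (3.5)·(0) + (-0.5)·(1)) / 3 = 7/3 = 2.3333
  s[Y,Y] = ((1)·(1) + (-2)·(-2) + (0)·(0) + (1)·(1)) / 3 = 6/3 = 2
  Sample standard deviations s_i = √(s[i,i]):
  s(X) = √(8.3333) = 2.8868
  s(Y) = √(2) = 1.4142

Step 3 — r_{ij} = s_{ij} / (s_i · s_j):
  r[X,X] = 1 (diagonal).
  r[X,Y] = 2.3333 / (2.8868 · 1.4142) = 2.3333 / 4.0825 = 0.5715
  r[Y,Y] = 1 (diagonal).

R is symmetric with unit diagonal. Assembling:

R = [[1, 0.5715],
 [0.5715, 1]]


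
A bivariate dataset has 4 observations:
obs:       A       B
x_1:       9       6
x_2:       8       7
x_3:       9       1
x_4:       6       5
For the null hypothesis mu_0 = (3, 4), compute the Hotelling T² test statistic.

Step 1 — sample mean vector:
  mean(A) = (9 + 8 + 9 + 6) / 4 = 32/4 = 8
  mean(B) = (6 + 7 + 1 + 5) / 4 = 19/4 = 4.75
  x̄ = (8, 4.75),  deviation x̄ - mu_0 = (8, 4.75) - (3, 4) = (5, 0.75).

Step 2 — sample covariance matrix, S[i,j] = (1/(n-1)) · Σ_k (x_{k,i} - mean_i) · (x_{k,j} - mean_j), divisor n-1 = 3:
  S[A,A] = ((1)·(1) + (0)·(0) + (1)·(1) + (-2)·(-2)) / 3 = 6/3 = 2
  S[A,B] = ((1)·(1.25) + (0)·(2.25) + (1)·(-3.75) + (-2)·(0.25)) / 3 = -3/3 = -1
  S[B,B] = ((1.25)·(1.25) + (2.25)·(2.25) + (-3.75)·(-3.75) + (0.25)·(0.25)) / 3 = 20.75/3 = 6.9167
  S = [[2, -1],
 [-1, 6.9167]].

Step 3 — invert S. det(S) = 2·6.9167 - (-1)² = 12.8333.
  S^{-1} = (1/det) · [[d, -b], [-b, a]] = [[0.539, 0.0779],
 [0.0779, 0.1558]].

Step 4 — quadratic form (x̄ - mu_0)^T · S^{-1} · (x̄ - mu_0):
  S^{-1} · (x̄ - mu_0) = (2.7532, 0.5065),
  (x̄ - mu_0)^T · [...] = (5)·(2.7532) + (0.75)·(0.5065) = 14.1461.

Step 5 — scale by n: T² = 4 · 14.1461 = 56.5844.

T² ≈ 56.5844


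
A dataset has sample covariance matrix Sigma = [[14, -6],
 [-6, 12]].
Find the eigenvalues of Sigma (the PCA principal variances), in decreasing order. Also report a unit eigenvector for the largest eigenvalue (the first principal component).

Step 1 — characteristic polynomial of 2×2 Sigma:
  det(Sigma - λI) = λ² - trace · λ + det = 0.
  trace = 14 + 12 = 26, det = 14·12 - (-6)² = 132.
Step 2 — discriminant:
  Δ = trace² - 4·det = 676 - 528 = 148.
Step 3 — eigenvalues:
  λ = (trace ± √Δ)/2 = (26 ± 12.1655)/2,
  λ_1 = 19.0828,  λ_2 = 6.9172.

Step 4 — unit eigenvector for λ_1: solve (Sigma - λ_1 I)v = 0. First row:
  (14 - 19.0828)·v_x + (-6)·v_y = 0, i.e. (-5.0828)·v_x + (-6)·v_y = 0,
  so v ∝ (b, λ_1 - a) = (-6, 5.0828); multiply by -1 so the first entry is positive: u = (6, -5.0828).
  ||u|| = √((6)² + (-5.0828)²) = √(61.8345) ≈ 7.8635,
  v_1 = u/||u|| ≈ (0.763, -0.6464) (||v_1|| = 1).

λ_1 = 19.0828,  λ_2 = 6.9172;  v_1 ≈ (0.763, -0.6464)


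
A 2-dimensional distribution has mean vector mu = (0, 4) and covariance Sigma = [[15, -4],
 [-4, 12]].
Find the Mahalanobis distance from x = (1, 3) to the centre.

Step 1 — centre the observation: (x - mu) = (1, -1).

Step 2 — invert Sigma. det(Sigma) = 15·12 - (-4)² = 164.
  Sigma^{-1} = (1/det) · [[d, -b], [-b, a]] = [[0.0732, 0.0244],
 [0.0244, 0.0915]].

Step 3 — form the quadratic (x - mu)^T · Sigma^{-1} · (x - mu):
  Sigma^{-1} · (x - mu) = (0.0488, -0.0671).
  (x - mu)^T · [Sigma^{-1} · (x - mu)] = (1)·(0.0488) + (-1)·(-0.0671) = 0.1159.

Step 4 — take square root: d = √(0.1159) ≈ 0.3404.

d(x, mu) = √(0.1159) ≈ 0.3404


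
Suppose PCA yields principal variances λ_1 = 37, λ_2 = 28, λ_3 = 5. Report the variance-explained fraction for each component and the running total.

Step 1 — total variance = trace(Sigma) = Σ λ_i = 37 + 28 + 5 = 70.

Step 2 — fraction explained by component i = λ_i / Σ λ:
  PC1: 37/70 = 0.5286
  PC2: 28/70 = 0.4
  PC3: 5/70 = 0.0714

Step 3 — cumulative fraction after k components = (λ_1 + ... + λ_k) / Σ λ:
  k = 1: 37/70 = 0.5286
  k = 2: (37 + 28)/70 = 65/70 = 0.9286
  k = 3: (37 + 28 + 5)/70 = 70/70 = 1

Summary (fraction, with percent):

explained: PC1 0.5286 (52.86%), PC2 0.4 (40%), PC3 0.0714 (7.14%);  cumulative: 0.5286, 0.9286, 1


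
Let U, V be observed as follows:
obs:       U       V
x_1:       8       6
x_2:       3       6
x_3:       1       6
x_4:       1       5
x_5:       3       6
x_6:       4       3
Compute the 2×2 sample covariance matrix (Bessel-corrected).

Step 1 — column means:
  mean(U) = (8 + 3 + 1 + 1 + 3 + 4) / 6 = 20/6 = 3.3333
  mean(V) = (6 + 6 + 6 + 5 + 6 + 3) / 6 = 32/6 = 5.3333

Step 2 — sample covariance S[i,j] = (1/(n-1)) · Σ_k (x_{k,i} - mean_i) · (x_{k,j} - mean_j), with n-1 = 5.
  S[U,U] = ((4.6667)·(4.6667) + (-0.3333)·(-0.3333) + (-2.3333)·(-2.3333) + (-2.3333)·(-2.3333) + (-0.3333)·(-0.3333) + (0.6667)·(0.6667)) / 5 = 33.3333/5 = 6.6667
  S[U,V] = ((4.6667)·(0.6667) + (-0.3333)·(0.6667) + (-2.3333)·(0.6667) + (-2.3333)·(-0.3333) + (-0.3333)·(0.6667) + (0.6667)·(-2.3333)) / 5 = 0.3333/5 = 0.0667
  S[V,V] = ((0.6667)·(0.6667) + (0.6667)·(0.6667) + (0.6667)·(0.6667) + (-0.3333)·(-0.3333) + (0.6667)·(0.6667) + (-2.3333)·(-2.3333)) / 5 = 7.3333/5 = 1.4667

S is symmetric (S[j,i] = S[i,j]). Assembling:

S = [[6.6667, 0.0667],
 [0.0667, 1.4667]]


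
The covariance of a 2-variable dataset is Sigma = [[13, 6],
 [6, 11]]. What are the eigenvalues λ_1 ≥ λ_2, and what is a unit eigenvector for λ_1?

Step 1 — characteristic polynomial of 2×2 Sigma:
  det(Sigma - λI) = λ² - trace · λ + det = 0.
  trace = 13 + 11 = 24, det = 13·11 - (6)² = 107.
Step 2 — discriminant:
  Δ = trace² - 4·det = 576 - 428 = 148.
Step 3 — eigenvalues:
  λ = (trace ± √Δ)/2 = (24 ± 12.1655)/2,
  λ_1 = 18.0828,  λ_2 = 5.9172.

Step 4 — unit eigenvector for λ_1: solve (Sigma - λ_1 I)v = 0. First row:
  (13 - 18.0828)·v_x + (6)·v_y = 0, i.e. (-5.0828)·v_x + (6)·v_y = 0,
  so v ∝ (b, λ_1 - a) = (6, 5.0828) = u.
  ||u|| = √((6)² + (5.0828)²) = √(61.8345) ≈ 7.8635,
  v_1 = u/||u|| ≈ (0.763, 0.6464) (||v_1|| = 1).

λ_1 = 18.0828,  λ_2 = 5.9172;  v_1 ≈ (0.763, 0.6464)


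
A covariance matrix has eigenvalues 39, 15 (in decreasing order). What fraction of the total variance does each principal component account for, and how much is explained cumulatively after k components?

Step 1 — total variance = trace(Sigma) = Σ λ_i = 39 + 15 = 54.

Step 2 — fraction explained by component i = λ_i / Σ λ:
  PC1: 39/54 = 0.7222
  PC2: 15/54 = 0.2778

Step 3 — cumulative fraction after k components = (λ_1 + ... + λ_k) / Σ λ:
  k = 1: 39/54 = 0.7222
  k = 2: (39 + 15)/54 = 54/54 = 1

Summary (fraction, with percent):

explained: PC1 0.7222 (72.22%), PC2 0.2778 (27.78%);  cumulative: 0.7222, 1


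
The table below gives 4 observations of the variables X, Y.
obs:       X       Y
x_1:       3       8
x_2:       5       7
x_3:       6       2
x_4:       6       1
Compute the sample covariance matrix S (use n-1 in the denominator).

Step 1 — column means:
  mean(X) = (3 + 5 + 6 + 6) / 4 = 20/4 = 5
  mean(Y) = (8 + 7 + 2 + 1) / 4 = 18/4 = 4.5

Step 2 — sample covariance S[i,j] = (1/(n-1)) · Σ_k (x_{k,i} - mean_i) · (x_{k,j} - mean_j), with n-1 = 3.
  S[X,X] = ((-2)·(-2) + (0)·(0) + (1)·(1) + (1)·(1)) / 3 = 6/3 = 2
  S[X,Y] = ((-2)·(3.5) + (0)·(2.5) + (1)·(-2.5) + (1)·(-3.5)) / 3 = -13/3 = -4.3333
  S[Y,Y] = ((3.5)·(3.5) + (2.5)·(2.5) + (-2.5)·(-2.5) + (-3.5)·(-3.5)) / 3 = 37/3 = 12.3333

S is symmetric (S[j,i] = S[i,j]). Assembling:

S = [[2, -4.3333],
 [-4.3333, 12.3333]]


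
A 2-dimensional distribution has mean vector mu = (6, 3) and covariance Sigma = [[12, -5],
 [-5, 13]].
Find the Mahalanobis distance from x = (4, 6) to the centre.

Step 1 — centre the observation: (x - mu) = (-2, 3).

Step 2 — invert Sigma. det(Sigma) = 12·13 - (-5)² = 131.
  Sigma^{-1} = (1/det) · [[d, -b], [-b, a]] = [[0.0992, 0.0382],
 [0.0382, 0.0916]].

Step 3 — form the quadratic (x - mu)^T · Sigma^{-1} · (x - mu):
  Sigma^{-1} · (x - mu) = (-0.084, 0.1985).
  (x - mu)^T · [Sigma^{-1} · (x - mu)] = (-2)·(-0.084) + (3)·(0.1985) = 0.7634.

Step 4 — take square root: d = √(0.7634) ≈ 0.8737.

d(x, mu) = √(0.7634) ≈ 0.8737


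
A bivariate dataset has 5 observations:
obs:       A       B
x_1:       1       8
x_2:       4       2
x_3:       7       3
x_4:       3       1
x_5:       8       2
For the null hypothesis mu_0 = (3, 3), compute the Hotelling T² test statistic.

Step 1 — sample mean vector:
  mean(A) = (1 + 4 + 7 + 3 + 8) / 5 = 23/5 = 4.6
  mean(B) = (8 + 2 + 3 + 1 + 2) / 5 = 16/5 = 3.2
  x̄ = (4.6, 3.2),  deviation x̄ - mu_0 = (4.6, 3.2) - (3, 3) = (1.6, 0.2).

Step 2 — sample covariance matrix, S[i,j] = (1/(n-1)) · Σ_k (x_{k,i} - mean_i) · (x_{k,j} - mean_j), divisor n-1 = 4:
  S[A,A] = ((-3.6)·(-3.6) + (-0.6)·(-0.6) + (2.4)·(2.4) + (-1.6)·(-1.6) + (3.4)·(3.4)) / 4 = 33.2/4 = 8.3
  S[A,B] = ((-3.6)·(4.8) + (-0.6)·(-1.2) + (2.4)·(-0.2) + (-1.6)·(-2.2) + (3.4)·(-1.2)) / 4 = -17.6/4 = -4.4
  S[B,B] = ((4.8)·(4.8) + (-1.2)·(-1.2) + (-0.2)·(-0.2) + (-2.2)·(-2.2) + (-1.2)·(-1.2)) / 4 = 30.8/4 = 7.7
  S = [[8.3, -4.4],
 [-4.4, 7.7]].

Step 3 — invert S. det(S) = 8.3·7.7 - (-4.4)² = 44.55.
  S^{-1} = (1/det) · [[d, -b], [-b, a]] = [[0.1728, 0.0988],
 [0.0988, 0.1863]].

Step 4 — quadratic form (x̄ - mu_0)^T · S^{-1} · (x̄ - mu_0):
  S^{-1} · (x̄ - mu_0) = (0.2963, 0.1953),
  (x̄ - mu_0)^T · [...] = (1.6)·(0.2963) + (0.2)·(0.1953) = 0.5131.

Step 5 — scale by n: T² = 5 · 0.5131 = 2.5657.

T² ≈ 2.5657


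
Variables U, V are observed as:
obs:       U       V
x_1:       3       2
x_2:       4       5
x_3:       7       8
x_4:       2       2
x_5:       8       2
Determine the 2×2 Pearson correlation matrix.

Step 1 — column means:
  mean(U) = (3 + 4 + 7 + 2 + 8) / 5 = 24/5 = 4.8
  mean(V) = (2 + 5 + 8 + 2 + 2) / 5 = 19/5 = 3.8

Step 2 — sample variances and covariances s[i,j] = (1/(n-1)) · Σ_k (x_{k,i} - mean_i) · (x_{k,j} - mean_j), with n-1 = 4:
  s[U,U] = ((-1.8)·(-1.8) + (-0.8)·(-0.8) + (2.2)·(2.2) + (-2.8)·(-2.8) + (3.2)·(3.2)) / 4 = 26.8/4 = 6.7
  s[U,V] = ((-1.8)·(-1.8) + (-0.8)·(1.2) + (2.2)·(4.2) + (-2.8)·(-1.8) + (3.2)·(-1.8)) / 4 = 10.8/4 = 2.7
  s[V,V] = ((-1.8)·(-1.8) + (1.2)·(1.2) + (4.2)·(4.2) + (-1.8)·(-1.8) + (-1.8)·(-1.8)) / 4 = 28.8/4 = 7.2
  Sample standard deviations s_i = √(s[i,i]):
  s(U) = √(6.7) = 2.5884
  s(V) = √(7.2) = 2.6833

Step 3 — r_{ij} = s_{ij} / (s_i · s_j):
  r[U,U] = 1 (diagonal).
  r[U,V] = 2.7 / (2.5884 · 2.6833) = 2.7 / 6.9455 = 0.3887
  r[V,V] = 1 (diagonal).

R is symmetric with unit diagonal. Assembling:

R = [[1, 0.3887],
 [0.3887, 1]]


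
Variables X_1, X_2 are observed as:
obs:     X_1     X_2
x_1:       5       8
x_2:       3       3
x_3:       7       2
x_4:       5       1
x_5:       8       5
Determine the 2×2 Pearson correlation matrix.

Step 1 — column means:
  mean(X_1) = (5 + 3 + 7 + 5 + 8) / 5 = 28/5 = 5.6
  mean(X_2) = (8 + 3 + 2 + 1 + 5) / 5 = 19/5 = 3.8

Step 2 — sample variances and covariances s[i,j] = (1/(n-1)) · Σ_k (x_{k,i} - mean_i) · (x_{k,j} - mean_j), with n-1 = 4:
  s[X_1,X_1] = ((-0.6)·(-0.6) + (-2.6)·(-2.6) + (1.4)·(1.4) + (-0.6)·(-0.6) + (2.4)·(2.4)) / 4 = 15.2/4 = 3.8
  s[X_1,X_2] = ((-0.6)·(4.2) + (-2.6)·(-0.8) + (1.4)·(-1.8) + (-0.6)·(-2.8) + (2.4)·(1.2)) / 4 = 1.6/4 = 0.4
  s[X_2,X_2] = ((4.2)·(4.2) + (-0.8)·(-0.8) + (-1.8)·(-1.8) + (-2.8)·(-2.8) + (1.2)·(1.2)) / 4 = 30.8/4 = 7.7
  Sample standard deviations s_i = √(s[i,i]):
  s(X_1) = √(3.8) = 1.9494
  s(X_2) = √(7.7) = 2.7749

Step 3 — r_{ij} = s_{ij} / (s_i · s_j):
  r[X_1,X_1] = 1 (diagonal).
  r[X_1,X_2] = 0.4 / (1.9494 · 2.7749) = 0.4 / 5.4093 = 0.0739
  r[X_2,X_2] = 1 (diagonal).

R is symmetric with unit diagonal. Assembling:

R = [[1, 0.0739],
 [0.0739, 1]]


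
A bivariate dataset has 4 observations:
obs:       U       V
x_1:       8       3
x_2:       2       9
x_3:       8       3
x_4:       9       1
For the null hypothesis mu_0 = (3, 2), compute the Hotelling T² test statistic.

Step 1 — sample mean vector:
  mean(U) = (8 + 2 + 8 + 9) / 4 = 27/4 = 6.75
  mean(V) = (3 + 9 + 3 + 1) / 4 = 16/4 = 4
  x̄ = (6.75, 4),  deviation x̄ - mu_0 = (6.75, 4) - (3, 2) = (3.75, 2).

Step 2 — sample covariance matrix, S[i,j] = (1/(n-1)) · Σ_k (x_{k,i} - mean_i) · (x_{k,j} - mean_j), divisor n-1 = 3:
  S[U,U] = ((1.25)·(1.25) + (-4.75)·(-4.75) + (1.25)·(1.25) + (2.25)·(2.25)) / 3 = 30.75/3 = 10.25
  S[U,V] = ((1.25)·(-1) + (-4.75)·(5) + (1.25)·(-1) + (2.25)·(-3)) / 3 = -33/3 = -11
  S[V,V] = ((-1)·(-1) + (5)·(5) + (-1)·(-1) + (-3)·(-3)) / 3 = 36/3 = 12
  S = [[10.25, -11],
 [-11, 12]].

Step 3 — invert S. det(S) = 10.25·12 - (-11)² = 2.
  S^{-1} = (1/det) · [[d, -b], [-b, a]] = [[6, 5.5],
 [5.5, 5.125]].

Step 4 — quadratic form (x̄ - mu_0)^T · S^{-1} · (x̄ - mu_0):
  S^{-1} · (x̄ - mu_0) = (33.5, 30.875),
  (x̄ - mu_0)^T · [...] = (3.75)·(33.5) + (2)·(30.875) = 187.375.

Step 5 — scale by n: T² = 4 · 187.375 = 749.5.

T² ≈ 749.5


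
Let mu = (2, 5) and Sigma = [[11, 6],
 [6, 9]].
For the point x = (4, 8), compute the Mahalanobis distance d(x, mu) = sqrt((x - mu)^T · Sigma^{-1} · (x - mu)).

Step 1 — centre the observation: (x - mu) = (2, 3).

Step 2 — invert Sigma. det(Sigma) = 11·9 - (6)² = 63.
  Sigma^{-1} = (1/det) · [[d, -b], [-b, a]] = [[0.1429, -0.0952],
 [-0.0952, 0.1746]].

Step 3 — form the quadratic (x - mu)^T · Sigma^{-1} · (x - mu):
  Sigma^{-1} · (x - mu) = (0, 0.3333).
  (x - mu)^T · [Sigma^{-1} · (x - mu)] = (2)·(0) + (3)·(0.3333) = 1.

Step 4 — take square root: d = √(1) ≈ 1.

d(x, mu) = √(1) ≈ 1


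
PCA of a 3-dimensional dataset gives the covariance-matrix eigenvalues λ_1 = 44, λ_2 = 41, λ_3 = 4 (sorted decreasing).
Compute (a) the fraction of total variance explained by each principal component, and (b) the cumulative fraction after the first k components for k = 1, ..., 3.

Step 1 — total variance = trace(Sigma) = Σ λ_i = 44 + 41 + 4 = 89.

Step 2 — fraction explained by component i = λ_i / Σ λ:
  PC1: 44/89 = 0.4944
  PC2: 41/89 = 0.4607
  PC3: 4/89 = 0.0449

Step 3 — cumulative fraction after k components = (λ_1 + ... + λ_k) / Σ λ:
  k = 1: 44/89 = 0.4944
  k = 2: (44 + 41)/89 = 85/89 = 0.9551
  k = 3: (44 + 41 + 4)/89 = 89/89 = 1

Summary (fraction, with percent):

explained: PC1 0.4944 (49.44%), PC2 0.4607 (46.07%), PC3 0.0449 (4.49%);  cumulative: 0.4944, 0.9551, 1


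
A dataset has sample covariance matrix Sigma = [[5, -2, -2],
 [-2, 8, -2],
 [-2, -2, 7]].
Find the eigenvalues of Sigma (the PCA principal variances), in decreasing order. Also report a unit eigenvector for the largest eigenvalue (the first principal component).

Step 1 — characteristic polynomial p(λ) = det(λI - Sigma) = λ³ - tr·λ² + c_1·λ - det, where tr = trace, c_1 = sum of the principal 2×2 minors, det = det(Sigma):
  tr = 5 + 8 + 7 = 20,
  c_1 = (5·8 - (-2)²) + (5·7 - (-2)²) + (8·7 - (-2)²) = 36 + 31 + 52 = 119,
  det = 5·(8·7 - (-2)²) - (-2)·((-2)·7 - (-2)·(-2)) + (-2)·((-2)·(-2) - 8·(-2)) = 5·(52) - (-2)·(-18) + (-2)·(20) = 184.
  So p(λ) = λ³ - 20λ² + 119λ - 184.
Step 2 — look for an integer root (rational root theorem: any rational root is an integer divisor of 184). Testing λ = 8:
  p(8) = 512 - 1280 + 952 - 184 = 0  ✓
  Dividing out (λ - 8): p(λ) = (λ - 8)(λ² - 12λ + 23).
Step 3 — remaining eigenvalues from the quadratic λ² - 12λ + 23 = 0:
  Δ = 12² - 4·23 = 144 - 92 = 52,  λ = (12 ± √52)/2 = (12 ± 7.2111)/2 ≈ 9.6056 or 2.3944.
  Sorted: λ_1 = 9.6056,  λ_2 = 8,  λ_3 = 2.3944  (check: sum = 20 = tr ✓).

Step 4 — unit eigenvector for λ_1 ≈ 9.6056: v spans the null space of (Sigma - λ_1 I), whose rows are
  r_1 = (-4.6056, -2, -2),  r_2 = (-2, -1.6056, -2),  r_3 = (-2, -2, -2.6056).
  v is orthogonal to every row, so take v ∝ r_1 × r_2 = ((-2)·(-2) - (-2)·(-1.6056), (-2)·(-2) - (-4.6056)·(-2), (-4.6056)·(-1.6056) - (-2)·(-2)) ≈ (0.7889, -5.2111, 3.3944).
  Let u = (0.7889, -5.2111, 3.3944).
  ||u|| = √((0.7889)² + (-5.2111)² + (3.3944)²) = √(39.3002) ≈ 6.269,  v_1 = u/||u|| ≈ (0.1258, -0.8313, 0.5415) (||v_1|| = 1).

λ_1 = 9.6056,  λ_2 = 8,  λ_3 = 2.3944;  v_1 ≈ (0.1258, -0.8313, 0.5415)


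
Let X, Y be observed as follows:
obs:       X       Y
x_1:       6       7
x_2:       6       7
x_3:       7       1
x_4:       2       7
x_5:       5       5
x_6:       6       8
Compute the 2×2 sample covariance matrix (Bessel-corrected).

Step 1 — column means:
  mean(X) = (6 + 6 + 7 + 2 + 5 + 6) / 6 = 32/6 = 5.3333
  mean(Y) = (7 + 7 + 1 + 7 + 5 + 8) / 6 = 35/6 = 5.8333

Step 2 — sample covariance S[i,j] = (1/(n-1)) · Σ_k (x_{k,i} - mean_i) · (x_{k,j} - mean_j), with n-1 = 5.
  S[X,X] = ((0.6667)·(0.6667) + (0.6667)·(0.6667) + (1.6667)·(1.6667) + (-3.3333)·(-3.3333) + (-0.3333)·(-0.3333) + (0.6667)·(0.6667)) / 5 = 15.3333/5 = 3.0667
  S[X,Y] = ((0.6667)·(1.1667) + (0.6667)·(1.1667) + (1.6667)·(-4.8333) + (-3.3333)·(1.1667) + (-0.3333)·(-0.8333) + (0.6667)·(2.1667)) / 5 = -8.6667/5 = -1.7333
  S[Y,Y] = ((1.1667)·(1.1667) + (1.1667)·(1.1667) + (-4.8333)·(-4.8333) + (1.1667)·(1.1667) + (-0.8333)·(-0.8333) + (2.1667)·(2.1667)) / 5 = 32.8333/5 = 6.5667

S is symmetric (S[j,i] = S[i,j]). Assembling:

S = [[3.0667, -1.7333],
 [-1.7333, 6.5667]]


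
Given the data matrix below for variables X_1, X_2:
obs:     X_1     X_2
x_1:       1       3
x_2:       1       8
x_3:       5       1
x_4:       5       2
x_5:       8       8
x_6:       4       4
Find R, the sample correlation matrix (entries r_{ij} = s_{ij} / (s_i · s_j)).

Step 1 — column means:
  mean(X_1) = (1 + 1 + 5 + 5 + 8 + 4) / 6 = 24/6 = 4
  mean(X_2) = (3 + 8 + 1 + 2 + 8 + 4) / 6 = 26/6 = 4.3333

Step 2 — sample variances and covariances s[i,j] = (1/(n-1)) · Σ_k (x_{k,i} - mean_i) · (x_{k,j} - mean_j), with n-1 = 5:
  s[X_1,X_1] = ((-3)·(-3) + (-3)·(-3) + (1)·(1) + (1)·(1) + (4)·(4) + (0)·(0)) / 5 = 36/5 = 7.2
  s[X_1,X_2] = ((-3)·(-1.3333) + (-3)·(3.6667) + (1)·(-3.3333) + (1)·(-2.3333) + (4)·(3.6667) + (0)·(-0.3333)) / 5 = 2/5 = 0.4
  s[X_2,X_2] = ((-1.3333)·(-1.3333) + (3.6667)·(3.6667) + (-3.3333)·(-3.3333) + (-2.3333)·(-2.3333) + (3.6667)·(3.6667) + (-0.3333)·(-0.3333)) / 5 = 45.3333/5 = 9.0667
  Sample standard deviations s_i = √(s[i,i]):
  s(X_1) = √(7.2) = 2.6833
  s(X_2) = √(9.0667) = 3.0111

Step 3 — r_{ij} = s_{ij} / (s_i · s_j):
  r[X_1,X_1] = 1 (diagonal).
  r[X_1,X_2] = 0.4 / (2.6833 · 3.0111) = 0.4 / 8.0796 = 0.0495
  r[X_2,X_2] = 1 (diagonal).

R is symmetric with unit diagonal. Assembling:

R = [[1, 0.0495],
 [0.0495, 1]]


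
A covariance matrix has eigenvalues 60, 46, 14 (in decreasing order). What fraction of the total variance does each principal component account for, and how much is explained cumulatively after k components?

Step 1 — total variance = trace(Sigma) = Σ λ_i = 60 + 46 + 14 = 120.

Step 2 — fraction explained by component i = λ_i / Σ λ:
  PC1: 60/120 = 0.5
  PC2: 46/120 = 0.3833
  PC3: 14/120 = 0.1167

Step 3 — cumulative fraction after k components = (λ_1 + ... + λ_k) / Σ λ:
  k = 1: 60/120 = 0.5
  k = 2: (60 + 46)/120 = 106/120 = 0.8833
  k = 3: (60 + 46 + 14)/120 = 120/120 = 1

Summary (fraction, with percent):

explained: PC1 0.5 (50%), PC2 0.3833 (38.33%), PC3 0.1167 (11.67%);  cumulative: 0.5, 0.8833, 1


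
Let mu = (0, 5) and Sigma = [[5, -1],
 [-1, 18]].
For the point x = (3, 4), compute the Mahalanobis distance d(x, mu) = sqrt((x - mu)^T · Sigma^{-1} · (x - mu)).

Step 1 — centre the observation: (x - mu) = (3, -1).

Step 2 — invert Sigma. det(Sigma) = 5·18 - (-1)² = 89.
  Sigma^{-1} = (1/det) · [[d, -b], [-b, a]] = [[0.2022, 0.0112],
 [0.0112, 0.0562]].

Step 3 — form the quadratic (x - mu)^T · Sigma^{-1} · (x - mu):
  Sigma^{-1} · (x - mu) = (0.5955, -0.0225).
  (x - mu)^T · [Sigma^{-1} · (x - mu)] = (3)·(0.5955) + (-1)·(-0.0225) = 1.809.

Step 4 — take square root: d = √(1.809) ≈ 1.345.

d(x, mu) = √(1.809) ≈ 1.345


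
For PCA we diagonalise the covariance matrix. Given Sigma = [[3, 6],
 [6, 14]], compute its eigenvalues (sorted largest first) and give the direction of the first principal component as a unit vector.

Step 1 — characteristic polynomial of 2×2 Sigma:
  det(Sigma - λI) = λ² - trace · λ + det = 0.
  trace = 3 + 14 = 17, det = 3·14 - (6)² = 6.
Step 2 — discriminant:
  Δ = trace² - 4·det = 289 - 24 = 265.
Step 3 — eigenvalues:
  λ = (trace ± √Δ)/2 = (17 ± 16.2788)/2,
  λ_1 = 16.6394,  λ_2 = 0.3606.

Step 4 — unit eigenvector for λ_1: solve (Sigma - λ_1 I)v = 0. First row:
  (3 - 16.6394)·v_x + (6)·v_y = 0, i.e. (-13.6394)·v_x + (6)·v_y = 0,
  so v ∝ (b, λ_1 - a) = (6, 13.6394) = u.
  ||u|| = √((6)² + (13.6394)²) = √(222.0335) ≈ 14.9008,
  v_1 = u/||u|| ≈ (0.4027, 0.9153) (||v_1|| = 1).

λ_1 = 16.6394,  λ_2 = 0.3606;  v_1 ≈ (0.4027, 0.9153)


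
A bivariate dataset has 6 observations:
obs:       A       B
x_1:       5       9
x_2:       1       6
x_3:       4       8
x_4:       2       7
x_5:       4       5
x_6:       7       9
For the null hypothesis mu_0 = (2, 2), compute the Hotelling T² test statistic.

Step 1 — sample mean vector:
  mean(A) = (5 + 1 + 4 + 2 + 4 + 7) / 6 = 23/6 = 3.8333
  mean(B) = (9 + 6 + 8 + 7 + 5 + 9) / 6 = 44/6 = 7.3333
  x̄ = (3.8333, 7.3333),  deviation x̄ - mu_0 = (3.8333, 7.3333) - (2, 2) = (1.8333, 5.3333).

Step 2 — sample covariance matrix, S[i,j] = (1/(n-1)) · Σ_k (x_{k,i} - mean_i) · (x_{k,j} - mean_j), divisor n-1 = 5:
  S[A,A] = ((1.1667)·(1.1667) + (-2.8333)·(-2.8333) + (0.1667)·(0.1667) + (-1.8333)·(-1.8333) + (0.1667)·(0.1667) + (3.1667)·(3.1667)) / 5 = 22.8333/5 = 4.5667
  S[A,B] = ((1.1667)·(1.6667) + (-2.8333)·(-1.3333) + (0.1667)·(0.6667) + (-1.8333)·(-0.3333) + (0.1667)·(-2.3333) + (3.1667)·(1.6667)) / 5 = 11.3333/5 = 2.2667
  S[B,B] = ((1.6667)·(1.6667) + (-1.3333)·(-1.3333) + (0.6667)·(0.6667) + (-0.3333)·(-0.3333) + (-2.3333)·(-2.3333) + (1.6667)·(1.6667)) / 5 = 13.3333/5 = 2.6667
  S = [[4.5667, 2.2667],
 [2.2667, 2.6667]].

Step 3 — invert S. det(S) = 4.5667·2.6667 - (2.2667)² = 7.04.
  S^{-1} = (1/det) · [[d, -b], [-b, a]] = [[0.3788, -0.322],
 [-0.322, 0.6487]].

Step 4 — quadratic form (x̄ - mu_0)^T · S^{-1} · (x̄ - mu_0):
  S^{-1} · (x̄ - mu_0) = (-1.0227, 2.8693),
  (x̄ - mu_0)^T · [...] = (1.8333)·(-1.0227) + (5.3333)·(2.8693) = 13.428.

Step 5 — scale by n: T² = 6 · 13.428 = 80.5682.

T² ≈ 80.5682


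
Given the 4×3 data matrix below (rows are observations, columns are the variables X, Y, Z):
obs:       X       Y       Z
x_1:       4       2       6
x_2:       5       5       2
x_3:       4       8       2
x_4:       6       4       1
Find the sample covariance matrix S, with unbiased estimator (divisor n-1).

Step 1 — column means:
  mean(X) = (4 + 5 + 4 + 6) / 4 = 19/4 = 4.75
  mean(Y) = (2 + 5 + 8 + 4) / 4 = 19/4 = 4.75
  mean(Z) = (6 + 2 + 2 + 1) / 4 = 11/4 = 2.75

Step 2 — sample covariance S[i,j] = (1/(n-1)) · Σ_k (x_{k,i} - mean_i) · (x_{k,j} - mean_j), with n-1 = 3.
  S[X,X] = ((-0.75)·(-0.75) + (0.25)·(0.25) + (-0.75)·(-0.75) + (1.25)·(1.25)) / 3 = 2.75/3 = 0.9167
  S[X,Y] = ((-0.75)·(-2.75) + (0.25)·(0.25) + (-0.75)·(3.25) + (1.25)·(-0.75)) / 3 = -1.25/3 = -0.4167
  S[X,Z] = ((-0.75)·(3.25) + (0.25)·(-0.75) + (-0.75)·(-0.75) + (1.25)·(-1.75)) / 3 = -4.25/3 = -1.4167
  S[Y,Y] = ((-2.75)·(-2.75) + (0.25)·(0.25) + (3.25)·(3.25) + (-0.75)·(-0.75)) / 3 = 18.75/3 = 6.25
  S[Y,Z] = ((-2.75)·(3.25) + (0.25)·(-0.75) + (3.25)·(-0.75) + (-0.75)·(-1.75)) / 3 = -10.25/3 = -3.4167
  S[Z,Z] = ((3.25)·(3.25) + (-0.75)·(-0.75) + (-0.75)·(-0.75) + (-1.75)·(-1.75)) / 3 = 14.75/3 = 4.9167

S is symmetric (S[j,i] = S[i,j]). Assembling:

S = [[0.9167, -0.4167, -1.4167],
 [-0.4167, 6.25, -3.4167],
 [-1.4167, -3.4167, 4.9167]]


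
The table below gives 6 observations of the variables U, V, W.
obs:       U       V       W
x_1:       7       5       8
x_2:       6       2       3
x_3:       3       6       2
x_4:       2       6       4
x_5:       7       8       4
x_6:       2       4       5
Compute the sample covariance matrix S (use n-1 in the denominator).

Step 1 — column means:
  mean(U) = (7 + 6 + 3 + 2 + 7 + 2) / 6 = 27/6 = 4.5
  mean(V) = (5 + 2 + 6 + 6 + 8 + 4) / 6 = 31/6 = 5.1667
  mean(W) = (8 + 3 + 2 + 4 + 4 + 5) / 6 = 26/6 = 4.3333

Step 2 — sample covariance S[i,j] = (1/(n-1)) · Σ_k (x_{k,i} - mean_i) · (x_{k,j} - mean_j), with n-1 = 5.
  S[U,U] = ((2.5)·(2.5) + (1.5)·(1.5) + (-1.5)·(-1.5) + (-2.5)·(-2.5) + (2.5)·(2.5) + (-2.5)·(-2.5)) / 5 = 29.5/5 = 5.9
  S[U,V] = ((2.5)·(-0.1667) + (1.5)·(-3.1667) + (-1.5)·(0.8333) + (-2.5)·(0.8333) + (2.5)·(2.8333) + (-2.5)·(-1.1667)) / 5 = 1.5/5 = 0.3
  S[U,W] = ((2.5)·(3.6667) + (1.5)·(-1.3333) + (-1.5)·(-2.3333) + (-2.5)·(-0.3333) + (2.5)·(-0.3333) + (-2.5)·(0.6667)) / 5 = 9/5 = 1.8
  S[V,V] = ((-0.1667)·(-0.1667) + (-3.1667)·(-3.1667) + (0.8333)·(0.8333) + (0.8333)·(0.8333) + (2.8333)·(2.8333) + (-1.1667)·(-1.1667)) / 5 = 20.8333/5 = 4.1667
  S[V,W] = ((-0.1667)·(3.6667) + (-3.1667)·(-1.3333) + (0.8333)·(-2.3333) + (0.8333)·(-0.3333) + (2.8333)·(-0.3333) + (-1.1667)·(0.6667)) / 5 = -0.3333/5 = -0.0667
  S[W,W] = ((3.6667)·(3.6667) + (-1.3333)·(-1.3333) + (-2.3333)·(-2.3333) + (-0.3333)·(-0.3333) + (-0.3333)·(-0.3333) + (0.6667)·(0.6667)) / 5 = 21.3333/5 = 4.2667

S is symmetric (S[j,i] = S[i,j]). Assembling:

S = [[5.9, 0.3, 1.8],
 [0.3, 4.1667, -0.0667],
 [1.8, -0.0667, 4.2667]]


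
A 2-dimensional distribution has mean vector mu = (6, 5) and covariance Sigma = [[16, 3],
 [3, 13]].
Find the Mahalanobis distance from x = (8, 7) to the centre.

Step 1 — centre the observation: (x - mu) = (2, 2).

Step 2 — invert Sigma. det(Sigma) = 16·13 - (3)² = 199.
  Sigma^{-1} = (1/det) · [[d, -b], [-b, a]] = [[0.0653, -0.0151],
 [-0.0151, 0.0804]].

Step 3 — form the quadratic (x - mu)^T · Sigma^{-1} · (x - mu):
  Sigma^{-1} · (x - mu) = (0.1005, 0.1307).
  (x - mu)^T · [Sigma^{-1} · (x - mu)] = (2)·(0.1005) + (2)·(0.1307) = 0.4623.

Step 4 — take square root: d = √(0.4623) ≈ 0.6799.

d(x, mu) = √(0.4623) ≈ 0.6799


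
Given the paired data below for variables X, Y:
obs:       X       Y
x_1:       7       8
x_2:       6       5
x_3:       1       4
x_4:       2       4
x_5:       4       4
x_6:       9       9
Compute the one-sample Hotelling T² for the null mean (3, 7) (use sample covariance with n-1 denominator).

Step 1 — sample mean vector:
  mean(X) = (7 + 6 + 1 + 2 + 4 + 9) / 6 = 29/6 = 4.8333
  mean(Y) = (8 + 5 + 4 + 4 + 4 + 9) / 6 = 34/6 = 5.6667
  x̄ = (4.8333, 5.6667),  deviation x̄ - mu_0 = (4.8333, 5.6667) - (3, 7) = (1.8333, -1.3333).

Step 2 — sample covariance matrix, S[i,j] = (1/(n-1)) · Σ_k (x_{k,i} - mean_i) · (x_{k,j} - mean_j), divisor n-1 = 5:
  S[X,X] = ((2.1667)·(2.1667) + (1.1667)·(1.1667) + (-3.8333)·(-3.8333) + (-2.8333)·(-2.8333) + (-0.8333)·(-0.8333) + (4.1667)·(4.1667)) / 5 = 46.8333/5 = 9.3667
  S[X,Y] = ((2.1667)·(2.3333) + (1.1667)·(-0.6667) + (-3.8333)·(-1.6667) + (-2.8333)·(-1.6667) + (-0.8333)·(-1.6667) + (4.1667)·(3.3333)) / 5 = 30.6667/5 = 6.1333
  S[Y,Y] = ((2.3333)·(2.3333) + (-0.6667)·(-0.6667) + (-1.6667)·(-1.6667) + (-1.6667)·(-1.6667) + (-1.6667)·(-1.6667) + (3.3333)·(3.3333)) / 5 = 25.3333/5 = 5.0667
  S = [[9.3667, 6.1333],
 [6.1333, 5.0667]].

Step 3 — invert S. det(S) = 9.3667·5.0667 - (6.1333)² = 9.84.
  S^{-1} = (1/det) · [[d, -b], [-b, a]] = [[0.5149, -0.6233],
 [-0.6233, 0.9519]].

Step 4 — quadratic form (x̄ - mu_0)^T · S^{-1} · (x̄ - mu_0):
  S^{-1} · (x̄ - mu_0) = (1.7751, -2.4119),
  (x̄ - mu_0)^T · [...] = (1.8333)·(1.7751) + (-1.3333)·(-2.4119) = 6.4702.

Step 5 — scale by n: T² = 6 · 6.4702 = 38.8211.

T² ≈ 38.8211
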